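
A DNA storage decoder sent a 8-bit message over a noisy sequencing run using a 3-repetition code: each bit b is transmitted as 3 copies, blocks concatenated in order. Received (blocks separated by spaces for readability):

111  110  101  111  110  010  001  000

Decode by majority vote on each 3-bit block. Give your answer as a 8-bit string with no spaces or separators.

Block 1 (111): 3 ones → 1
Block 2 (110): 2 ones → 1
Block 3 (101): 2 ones → 1
Block 4 (111): 3 ones → 1
Block 5 (110): 2 ones → 1
Block 6 (010): 1 one → 0
Block 7 (001): 1 one → 0
Block 8 (000): 0 ones → 0

11111000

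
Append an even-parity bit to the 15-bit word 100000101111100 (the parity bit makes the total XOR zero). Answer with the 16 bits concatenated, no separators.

1000001011111001

XOR of the 15 data bits: 1⊕0⊕0⊕0⊕0⊕0⊕1⊕0⊕1⊕1⊕1⊕1⊕1⊕0⊕0 = 1
Parity bit = 1 (so all 16 bits XOR to 0).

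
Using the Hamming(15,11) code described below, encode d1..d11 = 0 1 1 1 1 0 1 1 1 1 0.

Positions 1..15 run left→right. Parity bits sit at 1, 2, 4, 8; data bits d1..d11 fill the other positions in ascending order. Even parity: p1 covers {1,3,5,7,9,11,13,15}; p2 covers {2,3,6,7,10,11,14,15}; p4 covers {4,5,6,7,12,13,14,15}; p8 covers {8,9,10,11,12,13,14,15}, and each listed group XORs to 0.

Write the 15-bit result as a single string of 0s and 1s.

100011111011110

Place data at non-parity positions: p1 p2 0 p4 1 1 1 p8 1 0 1 1 1 1 0
p1 (pos 1,3,5,7,9,11,13,15): XOR of data positions = 0⊕1⊕1⊕1⊕1⊕1⊕0 = 1
p2 (pos 2,3,6,7,10,11,14,15): XOR of data positions = 0⊕1⊕1⊕0⊕1⊕1⊕0 = 0
p4 (pos 4,5,6,7,12,13,14,15): XOR of data positions = 1⊕1⊕1⊕1⊕1⊕1⊕0 = 0
p8 (pos 8,9,10,11,12,13,14,15): XOR of data positions = 1⊕0⊕1⊕1⊕1⊕1⊕0 = 1
Codeword: 100011111011110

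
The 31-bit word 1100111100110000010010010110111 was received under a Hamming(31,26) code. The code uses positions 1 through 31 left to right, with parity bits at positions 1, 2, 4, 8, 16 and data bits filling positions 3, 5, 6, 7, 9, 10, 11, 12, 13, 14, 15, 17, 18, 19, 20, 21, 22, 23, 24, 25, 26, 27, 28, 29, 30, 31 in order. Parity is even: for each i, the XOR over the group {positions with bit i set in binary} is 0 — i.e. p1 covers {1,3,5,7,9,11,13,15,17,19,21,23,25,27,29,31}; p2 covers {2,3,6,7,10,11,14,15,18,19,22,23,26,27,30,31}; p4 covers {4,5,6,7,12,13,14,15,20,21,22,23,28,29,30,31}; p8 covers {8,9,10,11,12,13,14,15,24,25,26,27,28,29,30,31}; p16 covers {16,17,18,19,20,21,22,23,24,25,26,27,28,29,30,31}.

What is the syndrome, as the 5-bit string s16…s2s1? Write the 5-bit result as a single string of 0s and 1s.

01010

s1 (pos 1,3,5,7,9,11,13,15,17,19,21,23,25,27,29,31): 1⊕0⊕1⊕1⊕0⊕1⊕0⊕0⊕0⊕0⊕1⊕0⊕0⊕1⊕1⊕1 = 0
s2 (pos 2,3,6,7,10,11,14,15,18,19,22,23,26,27,30,31): 1⊕0⊕1⊕1⊕0⊕1⊕0⊕0⊕1⊕0⊕0⊕0⊕1⊕1⊕1⊕1 = 1
s4 (pos 4,5,6,7,12,13,14,15,20,21,22,23,28,29,30,31): 0⊕1⊕1⊕1⊕1⊕0⊕0⊕0⊕0⊕1⊕0⊕0⊕0⊕1⊕1⊕1 = 0
s8 (pos 8,9,10,11,12,13,14,15,24,25,26,27,28,29,30,31): 1⊕0⊕0⊕1⊕1⊕0⊕0⊕0⊕1⊕0⊕1⊕1⊕0⊕1⊕1⊕1 = 1
s16 (pos 16,17,18,19,20,21,22,23,24,25,26,27,28,29,30,31): 0⊕0⊕1⊕0⊕0⊕1⊕0⊕0⊕1⊕0⊕1⊕1⊕0⊕1⊕1⊕1 = 0
Syndrome s16…s1 = 01010 → error at position 10.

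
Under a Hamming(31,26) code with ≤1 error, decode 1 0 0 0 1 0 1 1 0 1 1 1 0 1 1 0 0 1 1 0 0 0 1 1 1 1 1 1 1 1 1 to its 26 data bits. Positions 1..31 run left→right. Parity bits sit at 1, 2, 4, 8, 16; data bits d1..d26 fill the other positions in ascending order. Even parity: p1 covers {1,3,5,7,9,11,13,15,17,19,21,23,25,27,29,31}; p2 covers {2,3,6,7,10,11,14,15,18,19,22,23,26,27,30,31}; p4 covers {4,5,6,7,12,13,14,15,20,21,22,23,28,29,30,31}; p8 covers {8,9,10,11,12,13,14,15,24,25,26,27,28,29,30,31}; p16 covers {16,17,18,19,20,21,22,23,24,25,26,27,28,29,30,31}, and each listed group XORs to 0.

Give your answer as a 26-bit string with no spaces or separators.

s1 (pos 1,3,5,7,9,11,13,15,17,19,21,23,25,27,29,31): 1⊕0⊕1⊕1⊕0⊕1⊕0⊕1⊕0⊕1⊕0⊕1⊕1⊕1⊕1⊕1 = 1
s2 (pos 2,3,6,7,10,11,14,15,18,19,22,23,26,27,30,31): 0⊕0⊕0⊕1⊕1⊕1⊕1⊕1⊕1⊕1⊕0⊕1⊕1⊕1⊕1⊕1 = 0
s4 (pos 4,5,6,7,12,13,14,15,20,21,22,23,28,29,30,31): 0⊕1⊕0⊕1⊕1⊕0⊕1⊕1⊕0⊕0⊕0⊕1⊕1⊕1⊕1⊕1 = 0
s8 (pos 8,9,10,11,12,13,14,15,24,25,26,27,28,29,30,31): 1⊕0⊕1⊕1⊕1⊕0⊕1⊕1⊕1⊕1⊕1⊕1⊕1⊕1⊕1⊕1 = 0
s16 (pos 16,17,18,19,20,21,22,23,24,25,26,27,28,29,30,31): 0⊕0⊕1⊕1⊕0⊕0⊕0⊕1⊕1⊕1⊕1⊕1⊕1⊕1⊕1⊕1 = 1
Syndrome s16…s1 = 10001 → error at position 17.
Flip position 17: 1000101101110110011000111111111 → 1000101101110110111000111111111
Read data bits from positions 3,5,6,7,9,10,11,12,13,14,15,17,18,19,20,21,22,23,24,25,26,27,28,29,30,31: 01010111011111000111111111

01010111011111000111111111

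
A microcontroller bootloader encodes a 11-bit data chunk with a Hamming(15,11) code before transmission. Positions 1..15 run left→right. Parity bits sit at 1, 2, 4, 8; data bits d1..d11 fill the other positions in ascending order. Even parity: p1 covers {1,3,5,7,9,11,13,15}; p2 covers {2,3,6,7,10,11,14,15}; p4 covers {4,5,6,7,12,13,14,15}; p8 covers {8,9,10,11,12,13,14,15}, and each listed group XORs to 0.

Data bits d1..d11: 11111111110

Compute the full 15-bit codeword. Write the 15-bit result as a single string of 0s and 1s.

Place data at non-parity positions: p1 p2 1 p4 1 1 1 p8 1 1 1 1 1 1 0
p1 (pos 1,3,5,7,9,11,13,15): XOR of data positions = 1⊕1⊕1⊕1⊕1⊕1⊕0 = 0
p2 (pos 2,3,6,7,10,11,14,15): XOR of data positions = 1⊕1⊕1⊕1⊕1⊕1⊕0 = 0
p4 (pos 4,5,6,7,12,13,14,15): XOR of data positions = 1⊕1⊕1⊕1⊕1⊕1⊕0 = 0
p8 (pos 8,9,10,11,12,13,14,15): XOR of data positions = 1⊕1⊕1⊕1⊕1⊕1⊕0 = 0
Codeword: 001011101111110

001011101111110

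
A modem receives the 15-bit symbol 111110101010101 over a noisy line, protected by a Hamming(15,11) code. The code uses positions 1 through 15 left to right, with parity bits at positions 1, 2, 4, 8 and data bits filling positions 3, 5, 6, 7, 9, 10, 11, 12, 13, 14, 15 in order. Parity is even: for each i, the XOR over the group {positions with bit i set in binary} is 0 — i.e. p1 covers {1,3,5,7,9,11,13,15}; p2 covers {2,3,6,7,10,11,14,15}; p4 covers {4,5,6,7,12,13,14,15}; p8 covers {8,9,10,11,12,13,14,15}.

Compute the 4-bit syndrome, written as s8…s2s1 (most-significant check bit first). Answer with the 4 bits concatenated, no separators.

s1 (pos 1,3,5,7,9,11,13,15): 1⊕1⊕1⊕1⊕1⊕1⊕1⊕1 = 0
s2 (pos 2,3,6,7,10,11,14,15): 1⊕1⊕0⊕1⊕0⊕1⊕0⊕1 = 1
s4 (pos 4,5,6,7,12,13,14,15): 1⊕1⊕0⊕1⊕0⊕1⊕0⊕1 = 1
s8 (pos 8,9,10,11,12,13,14,15): 0⊕1⊕0⊕1⊕0⊕1⊕0⊕1 = 0
Syndrome s8…s1 = 0110 → error at position 6.

0110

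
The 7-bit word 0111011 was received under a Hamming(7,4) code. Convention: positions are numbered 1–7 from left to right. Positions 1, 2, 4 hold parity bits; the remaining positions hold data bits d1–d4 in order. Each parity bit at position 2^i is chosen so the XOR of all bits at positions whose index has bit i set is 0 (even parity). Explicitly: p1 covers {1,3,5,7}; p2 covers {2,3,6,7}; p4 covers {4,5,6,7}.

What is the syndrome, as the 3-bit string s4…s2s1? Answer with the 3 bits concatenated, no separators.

100

s1 (pos 1,3,5,7): 0⊕1⊕0⊕1 = 0
s2 (pos 2,3,6,7): 1⊕1⊕1⊕1 = 0
s4 (pos 4,5,6,7): 1⊕0⊕1⊕1 = 1
Syndrome s4…s1 = 100 → error at position 4.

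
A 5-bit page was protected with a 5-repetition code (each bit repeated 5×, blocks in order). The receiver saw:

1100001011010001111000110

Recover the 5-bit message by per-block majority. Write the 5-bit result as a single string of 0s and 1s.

01010

Block 1 (11000): 2 ones → 0
Block 2 (01011): 3 ones → 1
Block 3 (01000): 1 one → 0
Block 4 (11110): 4 ones → 1
Block 5 (00110): 2 ones → 0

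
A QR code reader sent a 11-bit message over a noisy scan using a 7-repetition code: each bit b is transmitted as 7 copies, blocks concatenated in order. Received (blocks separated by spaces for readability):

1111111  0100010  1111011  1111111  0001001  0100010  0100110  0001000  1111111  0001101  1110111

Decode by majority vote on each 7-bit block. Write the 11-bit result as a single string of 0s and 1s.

10110000101

Block 1 (1111111): 7 ones → 1
Block 2 (0100010): 2 ones → 0
Block 3 (1111011): 6 ones → 1
Block 4 (1111111): 7 ones → 1
Block 5 (0001001): 2 ones → 0
Block 6 (0100010): 2 ones → 0
Block 7 (0100110): 3 ones → 0
Block 8 (0001000): 1 one → 0
Block 9 (1111111): 7 ones → 1
Block 10 (0001101): 3 ones → 0
Block 11 (1110111): 6 ones → 1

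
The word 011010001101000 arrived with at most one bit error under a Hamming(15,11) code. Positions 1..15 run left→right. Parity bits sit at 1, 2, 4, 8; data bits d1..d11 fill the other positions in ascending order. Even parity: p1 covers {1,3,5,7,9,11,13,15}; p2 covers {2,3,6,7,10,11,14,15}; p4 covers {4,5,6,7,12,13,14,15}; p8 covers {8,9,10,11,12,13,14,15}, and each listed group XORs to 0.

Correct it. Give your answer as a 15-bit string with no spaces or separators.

011010001111000

s1 (pos 1,3,5,7,9,11,13,15): 0⊕1⊕1⊕0⊕1⊕0⊕0⊕0 = 1
s2 (pos 2,3,6,7,10,11,14,15): 1⊕1⊕0⊕0⊕1⊕0⊕0⊕0 = 1
s4 (pos 4,5,6,7,12,13,14,15): 0⊕1⊕0⊕0⊕1⊕0⊕0⊕0 = 0
s8 (pos 8,9,10,11,12,13,14,15): 0⊕1⊕1⊕0⊕1⊕0⊕0⊕0 = 1
Syndrome s8…s1 = 1011 → error at position 11.
Flip position 11: 011010001101000 → 011010001111000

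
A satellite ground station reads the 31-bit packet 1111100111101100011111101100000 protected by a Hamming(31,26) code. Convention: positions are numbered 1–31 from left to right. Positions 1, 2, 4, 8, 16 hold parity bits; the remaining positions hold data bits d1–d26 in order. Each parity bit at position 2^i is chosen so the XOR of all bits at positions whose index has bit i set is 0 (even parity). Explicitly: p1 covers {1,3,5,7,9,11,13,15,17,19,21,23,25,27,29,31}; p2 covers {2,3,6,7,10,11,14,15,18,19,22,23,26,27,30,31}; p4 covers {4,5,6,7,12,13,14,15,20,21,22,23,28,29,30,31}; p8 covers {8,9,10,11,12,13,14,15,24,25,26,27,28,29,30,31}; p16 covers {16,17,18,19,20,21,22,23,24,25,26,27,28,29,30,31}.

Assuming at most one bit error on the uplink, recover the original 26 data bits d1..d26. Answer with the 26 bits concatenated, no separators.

11001110110011111101100000

s1 (pos 1,3,5,7,9,11,13,15,17,19,21,23,25,27,29,31): 1⊕1⊕1⊕0⊕1⊕1⊕1⊕0⊕0⊕1⊕1⊕1⊕1⊕0⊕0⊕0 = 0
s2 (pos 2,3,6,7,10,11,14,15,18,19,22,23,26,27,30,31): 1⊕1⊕0⊕0⊕1⊕1⊕1⊕0⊕1⊕1⊕1⊕1⊕1⊕0⊕0⊕0 = 0
s4 (pos 4,5,6,7,12,13,14,15,20,21,22,23,28,29,30,31): 1⊕1⊕0⊕0⊕0⊕1⊕1⊕0⊕1⊕1⊕1⊕1⊕0⊕0⊕0⊕0 = 0
s8 (pos 8,9,10,11,12,13,14,15,24,25,26,27,28,29,30,31): 1⊕1⊕1⊕1⊕0⊕1⊕1⊕0⊕0⊕1⊕1⊕0⊕0⊕0⊕0⊕0 = 0
s16 (pos 16,17,18,19,20,21,22,23,24,25,26,27,28,29,30,31): 0⊕0⊕1⊕1⊕1⊕1⊕1⊕1⊕0⊕1⊕1⊕0⊕0⊕0⊕0⊕0 = 0
Syndrome s16…s1 = 00000 → no error.
Read data bits from positions 3,5,6,7,9,10,11,12,13,14,15,17,18,19,20,21,22,23,24,25,26,27,28,29,30,31: 11001110110011111101100000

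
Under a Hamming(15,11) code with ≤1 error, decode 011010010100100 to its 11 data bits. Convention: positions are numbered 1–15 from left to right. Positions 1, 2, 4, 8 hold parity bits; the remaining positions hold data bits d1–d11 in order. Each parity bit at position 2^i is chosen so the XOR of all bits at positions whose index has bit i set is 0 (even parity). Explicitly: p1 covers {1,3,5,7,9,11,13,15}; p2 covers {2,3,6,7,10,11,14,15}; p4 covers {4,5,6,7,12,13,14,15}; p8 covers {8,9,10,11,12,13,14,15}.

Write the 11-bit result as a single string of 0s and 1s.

11000110100

s1 (pos 1,3,5,7,9,11,13,15): 0⊕1⊕1⊕0⊕0⊕0⊕1⊕0 = 1
s2 (pos 2,3,6,7,10,11,14,15): 1⊕1⊕0⊕0⊕1⊕0⊕0⊕0 = 1
s4 (pos 4,5,6,7,12,13,14,15): 0⊕1⊕0⊕0⊕0⊕1⊕0⊕0 = 0
s8 (pos 8,9,10,11,12,13,14,15): 1⊕0⊕1⊕0⊕0⊕1⊕0⊕0 = 1
Syndrome s8…s1 = 1011 → error at position 11.
Flip position 11: 011010010100100 → 011010010110100
Read data bits from positions 3,5,6,7,9,10,11,12,13,14,15: 11000110100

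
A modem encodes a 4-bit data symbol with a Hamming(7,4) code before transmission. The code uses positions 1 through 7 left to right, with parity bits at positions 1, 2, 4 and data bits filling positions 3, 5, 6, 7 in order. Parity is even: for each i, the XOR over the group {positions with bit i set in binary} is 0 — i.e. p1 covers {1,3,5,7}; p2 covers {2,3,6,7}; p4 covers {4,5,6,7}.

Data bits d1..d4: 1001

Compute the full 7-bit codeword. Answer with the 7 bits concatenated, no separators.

Place data at non-parity positions: p1 p2 1 p4 0 0 1
p1 (pos 1,3,5,7): XOR of data positions = 1⊕0⊕1 = 0
p2 (pos 2,3,6,7): XOR of data positions = 1⊕0⊕1 = 0
p4 (pos 4,5,6,7): XOR of data positions = 0⊕0⊕1 = 1
Codeword: 0011001

0011001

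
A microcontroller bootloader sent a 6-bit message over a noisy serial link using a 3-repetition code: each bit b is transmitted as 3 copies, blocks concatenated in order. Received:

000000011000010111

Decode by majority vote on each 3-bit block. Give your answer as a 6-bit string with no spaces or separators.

Block 1 (000): 0 ones → 0
Block 2 (000): 0 ones → 0
Block 3 (011): 2 ones → 1
Block 4 (000): 0 ones → 0
Block 5 (010): 1 one → 0
Block 6 (111): 3 ones → 1

001001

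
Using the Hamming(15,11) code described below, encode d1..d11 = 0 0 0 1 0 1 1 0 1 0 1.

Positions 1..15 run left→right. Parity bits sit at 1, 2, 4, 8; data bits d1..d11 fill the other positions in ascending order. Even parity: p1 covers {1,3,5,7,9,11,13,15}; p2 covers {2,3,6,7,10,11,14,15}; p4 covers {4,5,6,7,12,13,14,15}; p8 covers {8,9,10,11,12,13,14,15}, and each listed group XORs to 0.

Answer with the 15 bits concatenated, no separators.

Place data at non-parity positions: p1 p2 0 p4 0 0 1 p8 0 1 1 0 1 0 1
p1 (pos 1,3,5,7,9,11,13,15): XOR of data positions = 0⊕0⊕1⊕0⊕1⊕1⊕1 = 0
p2 (pos 2,3,6,7,10,11,14,15): XOR of data positions = 0⊕0⊕1⊕1⊕1⊕0⊕1 = 0
p4 (pos 4,5,6,7,12,13,14,15): XOR of data positions = 0⊕0⊕1⊕0⊕1⊕0⊕1 = 1
p8 (pos 8,9,10,11,12,13,14,15): XOR of data positions = 0⊕1⊕1⊕0⊕1⊕0⊕1 = 0
Codeword: 000100100110101

000100100110101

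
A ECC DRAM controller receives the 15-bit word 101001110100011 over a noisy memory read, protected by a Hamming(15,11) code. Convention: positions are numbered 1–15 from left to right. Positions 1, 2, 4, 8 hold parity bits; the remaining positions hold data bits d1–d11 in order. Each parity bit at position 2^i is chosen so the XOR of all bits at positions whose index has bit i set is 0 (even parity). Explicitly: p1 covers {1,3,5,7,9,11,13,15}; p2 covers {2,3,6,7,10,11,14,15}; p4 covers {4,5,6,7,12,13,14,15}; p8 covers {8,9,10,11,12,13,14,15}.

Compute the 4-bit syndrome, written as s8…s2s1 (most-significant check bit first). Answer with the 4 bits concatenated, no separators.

0000

s1 (pos 1,3,5,7,9,11,13,15): 1⊕1⊕0⊕1⊕0⊕0⊕0⊕1 = 0
s2 (pos 2,3,6,7,10,11,14,15): 0⊕1⊕1⊕1⊕1⊕0⊕1⊕1 = 0
s4 (pos 4,5,6,7,12,13,14,15): 0⊕0⊕1⊕1⊕0⊕0⊕1⊕1 = 0
s8 (pos 8,9,10,11,12,13,14,15): 1⊕0⊕1⊕0⊕0⊕0⊕1⊕1 = 0
Syndrome s8…s1 = 0000 → no error.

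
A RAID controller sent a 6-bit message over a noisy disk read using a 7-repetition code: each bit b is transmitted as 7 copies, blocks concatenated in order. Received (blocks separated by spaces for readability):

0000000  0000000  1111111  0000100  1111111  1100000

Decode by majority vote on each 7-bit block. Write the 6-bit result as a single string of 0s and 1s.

001010

Block 1 (0000000): 0 ones → 0
Block 2 (0000000): 0 ones → 0
Block 3 (1111111): 7 ones → 1
Block 4 (0000100): 1 one → 0
Block 5 (1111111): 7 ones → 1
Block 6 (1100000): 2 ones → 0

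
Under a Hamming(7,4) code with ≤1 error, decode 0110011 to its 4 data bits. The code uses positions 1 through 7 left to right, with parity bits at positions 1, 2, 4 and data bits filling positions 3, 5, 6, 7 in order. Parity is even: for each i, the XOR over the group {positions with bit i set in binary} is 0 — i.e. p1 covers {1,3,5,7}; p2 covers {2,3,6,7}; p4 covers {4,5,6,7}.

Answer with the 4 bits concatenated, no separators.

s1 (pos 1,3,5,7): 0⊕1⊕0⊕1 = 0
s2 (pos 2,3,6,7): 1⊕1⊕1⊕1 = 0
s4 (pos 4,5,6,7): 0⊕0⊕1⊕1 = 0
Syndrome s4…s1 = 000 → no error.
Read data bits from positions 3,5,6,7: 1011

1011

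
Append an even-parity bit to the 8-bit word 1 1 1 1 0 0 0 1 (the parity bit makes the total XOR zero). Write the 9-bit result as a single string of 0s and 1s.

XOR of the 8 data bits: 1⊕1⊕1⊕1⊕0⊕0⊕0⊕1 = 1
Parity bit = 1 (so all 9 bits XOR to 0).

111100011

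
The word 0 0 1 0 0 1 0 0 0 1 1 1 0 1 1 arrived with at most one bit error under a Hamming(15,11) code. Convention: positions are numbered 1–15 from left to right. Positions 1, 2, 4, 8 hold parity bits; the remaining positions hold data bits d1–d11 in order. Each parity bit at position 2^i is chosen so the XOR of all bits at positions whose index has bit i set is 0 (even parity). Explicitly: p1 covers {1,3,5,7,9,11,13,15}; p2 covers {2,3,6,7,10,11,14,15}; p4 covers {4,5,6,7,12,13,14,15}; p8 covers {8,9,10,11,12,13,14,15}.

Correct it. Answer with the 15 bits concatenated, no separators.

001001001111011

s1 (pos 1,3,5,7,9,11,13,15): 0⊕1⊕0⊕0⊕0⊕1⊕0⊕1 = 1
s2 (pos 2,3,6,7,10,11,14,15): 0⊕1⊕1⊕0⊕1⊕1⊕1⊕1 = 0
s4 (pos 4,5,6,7,12,13,14,15): 0⊕0⊕1⊕0⊕1⊕0⊕1⊕1 = 0
s8 (pos 8,9,10,11,12,13,14,15): 0⊕0⊕1⊕1⊕1⊕0⊕1⊕1 = 1
Syndrome s8…s1 = 1001 → error at position 9.
Flip position 9: 001001000111011 → 001001001111011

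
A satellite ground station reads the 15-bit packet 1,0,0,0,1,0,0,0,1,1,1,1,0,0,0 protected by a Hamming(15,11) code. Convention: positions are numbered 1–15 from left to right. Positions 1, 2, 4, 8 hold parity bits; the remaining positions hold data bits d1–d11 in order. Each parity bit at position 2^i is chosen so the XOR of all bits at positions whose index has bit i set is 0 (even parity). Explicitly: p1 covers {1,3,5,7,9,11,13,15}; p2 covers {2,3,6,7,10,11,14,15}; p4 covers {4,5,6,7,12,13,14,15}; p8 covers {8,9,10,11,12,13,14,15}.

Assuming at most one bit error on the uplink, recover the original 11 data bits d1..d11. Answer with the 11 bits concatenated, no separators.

s1 (pos 1,3,5,7,9,11,13,15): 1⊕0⊕1⊕0⊕1⊕1⊕0⊕0 = 0
s2 (pos 2,3,6,7,10,11,14,15): 0⊕0⊕0⊕0⊕1⊕1⊕0⊕0 = 0
s4 (pos 4,5,6,7,12,13,14,15): 0⊕1⊕0⊕0⊕1⊕0⊕0⊕0 = 0
s8 (pos 8,9,10,11,12,13,14,15): 0⊕1⊕1⊕1⊕1⊕0⊕0⊕0 = 0
Syndrome s8…s1 = 0000 → no error.
Read data bits from positions 3,5,6,7,9,10,11,12,13,14,15: 01001111000

01001111000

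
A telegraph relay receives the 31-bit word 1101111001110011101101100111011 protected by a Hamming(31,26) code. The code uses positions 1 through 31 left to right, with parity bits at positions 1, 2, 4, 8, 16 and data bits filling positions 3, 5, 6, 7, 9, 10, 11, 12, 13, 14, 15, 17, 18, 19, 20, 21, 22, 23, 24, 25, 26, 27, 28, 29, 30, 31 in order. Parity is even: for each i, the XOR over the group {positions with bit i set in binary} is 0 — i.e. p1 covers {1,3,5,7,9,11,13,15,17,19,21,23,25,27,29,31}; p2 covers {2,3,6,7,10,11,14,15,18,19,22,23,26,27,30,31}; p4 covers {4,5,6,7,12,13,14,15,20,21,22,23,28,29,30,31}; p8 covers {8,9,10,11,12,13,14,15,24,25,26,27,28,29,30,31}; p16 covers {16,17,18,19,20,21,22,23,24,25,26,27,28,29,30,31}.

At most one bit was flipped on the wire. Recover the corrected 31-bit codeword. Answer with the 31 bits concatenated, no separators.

s1 (pos 1,3,5,7,9,11,13,15,17,19,21,23,25,27,29,31): 1⊕0⊕1⊕1⊕0⊕1⊕0⊕1⊕1⊕1⊕0⊕1⊕0⊕1⊕0⊕1 = 0
s2 (pos 2,3,6,7,10,11,14,15,18,19,22,23,26,27,30,31): 1⊕0⊕1⊕1⊕1⊕1⊕0⊕1⊕0⊕1⊕1⊕1⊕1⊕1⊕1⊕1 = 1
s4 (pos 4,5,6,7,12,13,14,15,20,21,22,23,28,29,30,31): 1⊕1⊕1⊕1⊕1⊕0⊕0⊕1⊕1⊕0⊕1⊕1⊕1⊕0⊕1⊕1 = 0
s8 (pos 8,9,10,11,12,13,14,15,24,25,26,27,28,29,30,31): 0⊕0⊕1⊕1⊕1⊕0⊕0⊕1⊕0⊕0⊕1⊕1⊕1⊕0⊕1⊕1 = 1
s16 (pos 16,17,18,19,20,21,22,23,24,25,26,27,28,29,30,31): 1⊕1⊕0⊕1⊕1⊕0⊕1⊕1⊕0⊕0⊕1⊕1⊕1⊕0⊕1⊕1 = 1
Syndrome s16…s1 = 11010 → error at position 26.
Flip position 26: 1101111001110011101101100111011 → 1101111001110011101101100011011

1101111001110011101101100011011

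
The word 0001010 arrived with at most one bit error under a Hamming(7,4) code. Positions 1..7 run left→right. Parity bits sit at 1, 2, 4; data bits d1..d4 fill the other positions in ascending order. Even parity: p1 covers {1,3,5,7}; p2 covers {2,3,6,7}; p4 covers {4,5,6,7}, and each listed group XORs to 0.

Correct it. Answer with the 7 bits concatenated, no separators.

0101010

s1 (pos 1,3,5,7): 0⊕0⊕0⊕0 = 0
s2 (pos 2,3,6,7): 0⊕0⊕1⊕0 = 1
s4 (pos 4,5,6,7): 1⊕0⊕1⊕0 = 0
Syndrome s4…s1 = 010 → error at position 2.
Flip position 2: 0001010 → 0101010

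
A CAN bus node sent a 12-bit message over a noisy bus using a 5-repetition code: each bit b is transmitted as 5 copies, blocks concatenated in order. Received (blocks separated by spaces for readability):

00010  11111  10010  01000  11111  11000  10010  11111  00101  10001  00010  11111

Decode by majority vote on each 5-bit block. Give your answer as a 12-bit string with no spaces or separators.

010010010001

Block 1 (00010): 1 one → 0
Block 2 (11111): 5 ones → 1
Block 3 (10010): 2 ones → 0
Block 4 (01000): 1 one → 0
Block 5 (11111): 5 ones → 1
Block 6 (11000): 2 ones → 0
Block 7 (10010): 2 ones → 0
Block 8 (11111): 5 ones → 1
Block 9 (00101): 2 ones → 0
Block 10 (10001): 2 ones → 0
Block 11 (00010): 1 one → 0
Block 12 (11111): 5 ones → 1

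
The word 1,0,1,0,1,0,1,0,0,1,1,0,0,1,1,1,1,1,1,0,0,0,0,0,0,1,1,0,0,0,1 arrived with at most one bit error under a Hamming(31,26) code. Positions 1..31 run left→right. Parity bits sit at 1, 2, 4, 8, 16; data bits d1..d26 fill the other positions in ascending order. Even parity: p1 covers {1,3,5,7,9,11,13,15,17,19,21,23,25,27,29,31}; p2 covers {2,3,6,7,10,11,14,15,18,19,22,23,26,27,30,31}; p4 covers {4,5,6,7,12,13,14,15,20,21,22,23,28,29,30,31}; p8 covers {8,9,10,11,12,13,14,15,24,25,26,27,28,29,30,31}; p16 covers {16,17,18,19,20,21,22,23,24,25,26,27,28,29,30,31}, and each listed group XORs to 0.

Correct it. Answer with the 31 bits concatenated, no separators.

1010101001100111111000000110011

s1 (pos 1,3,5,7,9,11,13,15,17,19,21,23,25,27,29,31): 1⊕1⊕1⊕1⊕0⊕1⊕0⊕1⊕1⊕1⊕0⊕0⊕0⊕1⊕0⊕1 = 0
s2 (pos 2,3,6,7,10,11,14,15,18,19,22,23,26,27,30,31): 0⊕1⊕0⊕1⊕1⊕1⊕1⊕1⊕1⊕1⊕0⊕0⊕1⊕1⊕0⊕1 = 1
s4 (pos 4,5,6,7,12,13,14,15,20,21,22,23,28,29,30,31): 0⊕1⊕0⊕1⊕0⊕0⊕1⊕1⊕0⊕0⊕0⊕0⊕0⊕0⊕0⊕1 = 1
s8 (pos 8,9,10,11,12,13,14,15,24,25,26,27,28,29,30,31): 0⊕0⊕1⊕1⊕0⊕0⊕1⊕1⊕0⊕0⊕1⊕1⊕0⊕0⊕0⊕1 = 1
s16 (pos 16,17,18,19,20,21,22,23,24,25,26,27,28,29,30,31): 1⊕1⊕1⊕1⊕0⊕0⊕0⊕0⊕0⊕0⊕1⊕1⊕0⊕0⊕0⊕1 = 1
Syndrome s16…s1 = 11110 → error at position 30.
Flip position 30: 1010101001100111111000000110001 → 1010101001100111111000000110011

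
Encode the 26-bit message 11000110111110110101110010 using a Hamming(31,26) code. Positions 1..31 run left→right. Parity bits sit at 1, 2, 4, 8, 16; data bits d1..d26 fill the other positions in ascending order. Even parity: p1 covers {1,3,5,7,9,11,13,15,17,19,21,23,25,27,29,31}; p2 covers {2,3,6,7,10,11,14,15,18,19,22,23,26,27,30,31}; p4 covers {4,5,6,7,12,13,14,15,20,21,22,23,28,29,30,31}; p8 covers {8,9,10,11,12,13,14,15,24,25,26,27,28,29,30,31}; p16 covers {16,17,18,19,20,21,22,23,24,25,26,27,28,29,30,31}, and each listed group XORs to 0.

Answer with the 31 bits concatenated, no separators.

0010100101101111110110101110010

Place data at non-parity positions: p1 p2 1 p4 1 0 0 p8 0 1 1 0 1 1 1 p16 1 1 0 1 1 0 1 0 1 1 1 0 0 1 0
p1 (pos 1,3,5,7,9,11,13,15,17,19,21,23,25,27,29,31): XOR of data positions = 1⊕1⊕0⊕0⊕1⊕1⊕1⊕1⊕0⊕1⊕1⊕1⊕1⊕0⊕0 = 0
p2 (pos 2,3,6,7,10,11,14,15,18,19,22,23,26,27,30,31): XOR of data positions = 1⊕0⊕0⊕1⊕1⊕1⊕1⊕1⊕0⊕0⊕1⊕1⊕1⊕1⊕0 = 0
p4 (pos 4,5,6,7,12,13,14,15,20,21,22,23,28,29,30,31): XOR of data positions = 1⊕0⊕0⊕0⊕1⊕1⊕1⊕1⊕1⊕0⊕1⊕0⊕0⊕1⊕0 = 0
p8 (pos 8,9,10,11,12,13,14,15,24,25,26,27,28,29,30,31): XOR of data positions = 0⊕1⊕1⊕0⊕1⊕1⊕1⊕0⊕1⊕1⊕1⊕0⊕0⊕1⊕0 = 1
p16 (pos 16,17,18,19,20,21,22,23,24,25,26,27,28,29,30,31): XOR of data positions = 1⊕1⊕0⊕1⊕1⊕0⊕1⊕0⊕1⊕1⊕1⊕0⊕0⊕1⊕0 = 1
Codeword: 0010100101101111110110101110010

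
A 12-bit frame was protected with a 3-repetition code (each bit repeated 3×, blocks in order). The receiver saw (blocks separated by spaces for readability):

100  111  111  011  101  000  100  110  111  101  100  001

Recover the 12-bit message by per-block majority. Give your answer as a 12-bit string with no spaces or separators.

Block 1 (100): 1 one → 0
Block 2 (111): 3 ones → 1
Block 3 (111): 3 ones → 1
Block 4 (011): 2 ones → 1
Block 5 (101): 2 ones → 1
Block 6 (000): 0 ones → 0
Block 7 (100): 1 one → 0
Block 8 (110): 2 ones → 1
Block 9 (111): 3 ones → 1
Block 10 (101): 2 ones → 1
Block 11 (100): 1 one → 0
Block 12 (001): 1 one → 0

011110011100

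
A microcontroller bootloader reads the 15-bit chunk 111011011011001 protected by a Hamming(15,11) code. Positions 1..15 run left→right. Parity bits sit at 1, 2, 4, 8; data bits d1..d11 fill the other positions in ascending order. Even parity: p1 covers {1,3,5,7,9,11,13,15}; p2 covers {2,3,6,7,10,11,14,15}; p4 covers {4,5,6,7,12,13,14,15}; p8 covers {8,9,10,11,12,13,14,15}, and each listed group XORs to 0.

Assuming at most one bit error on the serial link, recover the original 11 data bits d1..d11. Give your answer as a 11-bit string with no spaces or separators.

s1 (pos 1,3,5,7,9,11,13,15): 1⊕1⊕1⊕0⊕1⊕1⊕0⊕1 = 0
s2 (pos 2,3,6,7,10,11,14,15): 1⊕1⊕1⊕0⊕0⊕1⊕0⊕1 = 1
s4 (pos 4,5,6,7,12,13,14,15): 0⊕1⊕1⊕0⊕1⊕0⊕0⊕1 = 0
s8 (pos 8,9,10,11,12,13,14,15): 1⊕1⊕0⊕1⊕1⊕0⊕0⊕1 = 1
Syndrome s8…s1 = 1010 → error at position 10.
Flip position 10: 111011011011001 → 111011011111001
Read data bits from positions 3,5,6,7,9,10,11,12,13,14,15: 11101111001

11101111001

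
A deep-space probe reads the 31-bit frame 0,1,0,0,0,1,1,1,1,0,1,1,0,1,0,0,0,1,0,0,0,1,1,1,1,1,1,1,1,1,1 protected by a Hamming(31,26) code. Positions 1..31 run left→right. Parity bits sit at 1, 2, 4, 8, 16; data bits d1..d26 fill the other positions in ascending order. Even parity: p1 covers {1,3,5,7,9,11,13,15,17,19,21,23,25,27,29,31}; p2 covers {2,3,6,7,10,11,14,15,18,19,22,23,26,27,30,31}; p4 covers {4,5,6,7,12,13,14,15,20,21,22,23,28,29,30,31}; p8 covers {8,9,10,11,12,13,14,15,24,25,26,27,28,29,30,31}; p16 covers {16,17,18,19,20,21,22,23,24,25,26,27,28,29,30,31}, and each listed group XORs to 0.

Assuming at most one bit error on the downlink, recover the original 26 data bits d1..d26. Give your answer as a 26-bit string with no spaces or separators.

00111011010010001101111111

s1 (pos 1,3,5,7,9,11,13,15,17,19,21,23,25,27,29,31): 0⊕0⊕0⊕1⊕1⊕1⊕0⊕0⊕0⊕0⊕0⊕1⊕1⊕1⊕1⊕1 = 0
s2 (pos 2,3,6,7,10,11,14,15,18,19,22,23,26,27,30,31): 1⊕0⊕1⊕1⊕0⊕1⊕1⊕0⊕1⊕0⊕1⊕1⊕1⊕1⊕1⊕1 = 0
s4 (pos 4,5,6,7,12,13,14,15,20,21,22,23,28,29,30,31): 0⊕0⊕1⊕1⊕1⊕0⊕1⊕0⊕0⊕0⊕1⊕1⊕1⊕1⊕1⊕1 = 0
s8 (pos 8,9,10,11,12,13,14,15,24,25,26,27,28,29,30,31): 1⊕1⊕0⊕1⊕1⊕0⊕1⊕0⊕1⊕1⊕1⊕1⊕1⊕1⊕1⊕1 = 1
s16 (pos 16,17,18,19,20,21,22,23,24,25,26,27,28,29,30,31): 0⊕0⊕1⊕0⊕0⊕0⊕1⊕1⊕1⊕1⊕1⊕1⊕1⊕1⊕1⊕1 = 1
Syndrome s16…s1 = 11000 → error at position 24.
Flip position 24: 0100011110110100010001111111111 → 0100011110110100010001101111111
Read data bits from positions 3,5,6,7,9,10,11,12,13,14,15,17,18,19,20,21,22,23,24,25,26,27,28,29,30,31: 00111011010010001101111111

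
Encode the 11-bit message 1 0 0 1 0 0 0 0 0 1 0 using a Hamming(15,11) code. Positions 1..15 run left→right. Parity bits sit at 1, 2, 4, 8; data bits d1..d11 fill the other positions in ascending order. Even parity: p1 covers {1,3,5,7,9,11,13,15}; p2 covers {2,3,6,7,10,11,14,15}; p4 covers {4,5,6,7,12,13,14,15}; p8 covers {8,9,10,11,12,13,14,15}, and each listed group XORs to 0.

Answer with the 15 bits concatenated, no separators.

Place data at non-parity positions: p1 p2 1 p4 0 0 1 p8 0 0 0 0 0 1 0
p1 (pos 1,3,5,7,9,11,13,15): XOR of data positions = 1⊕0⊕1⊕0⊕0⊕0⊕0 = 0
p2 (pos 2,3,6,7,10,11,14,15): XOR of data positions = 1⊕0⊕1⊕0⊕0⊕1⊕0 = 1
p4 (pos 4,5,6,7,12,13,14,15): XOR of data positions = 0⊕0⊕1⊕0⊕0⊕1⊕0 = 0
p8 (pos 8,9,10,11,12,13,14,15): XOR of data positions = 0⊕0⊕0⊕0⊕0⊕1⊕0 = 1
Codeword: 011000110000010

011000110000010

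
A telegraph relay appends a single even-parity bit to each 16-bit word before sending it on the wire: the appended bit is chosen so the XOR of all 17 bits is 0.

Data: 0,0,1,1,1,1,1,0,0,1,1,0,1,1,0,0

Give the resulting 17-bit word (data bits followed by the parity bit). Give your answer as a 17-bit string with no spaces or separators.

XOR of the 16 data bits: 0⊕0⊕1⊕1⊕1⊕1⊕1⊕0⊕0⊕1⊕1⊕0⊕1⊕1⊕0⊕0 = 1
Parity bit = 1 (so all 17 bits XOR to 0).

00111110011011001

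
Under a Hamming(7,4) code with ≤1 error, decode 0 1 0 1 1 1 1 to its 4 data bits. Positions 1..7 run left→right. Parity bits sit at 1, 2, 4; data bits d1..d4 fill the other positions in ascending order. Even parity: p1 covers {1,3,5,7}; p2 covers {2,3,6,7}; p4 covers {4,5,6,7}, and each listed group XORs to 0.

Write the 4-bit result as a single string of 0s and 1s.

s1 (pos 1,3,5,7): 0⊕0⊕1⊕1 = 0
s2 (pos 2,3,6,7): 1⊕0⊕1⊕1 = 1
s4 (pos 4,5,6,7): 1⊕1⊕1⊕1 = 0
Syndrome s4…s1 = 010 → error at position 2.
Flip position 2: 0101111 → 0001111
Read data bits from positions 3,5,6,7: 0111

0111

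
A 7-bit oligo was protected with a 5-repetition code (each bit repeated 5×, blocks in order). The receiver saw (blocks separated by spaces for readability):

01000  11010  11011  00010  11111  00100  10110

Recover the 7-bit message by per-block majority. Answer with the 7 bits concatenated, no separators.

0110101

Block 1 (01000): 1 one → 0
Block 2 (11010): 3 ones → 1
Block 3 (11011): 4 ones → 1
Block 4 (00010): 1 one → 0
Block 5 (11111): 5 ones → 1
Block 6 (00100): 1 one → 0
Block 7 (10110): 3 ones → 1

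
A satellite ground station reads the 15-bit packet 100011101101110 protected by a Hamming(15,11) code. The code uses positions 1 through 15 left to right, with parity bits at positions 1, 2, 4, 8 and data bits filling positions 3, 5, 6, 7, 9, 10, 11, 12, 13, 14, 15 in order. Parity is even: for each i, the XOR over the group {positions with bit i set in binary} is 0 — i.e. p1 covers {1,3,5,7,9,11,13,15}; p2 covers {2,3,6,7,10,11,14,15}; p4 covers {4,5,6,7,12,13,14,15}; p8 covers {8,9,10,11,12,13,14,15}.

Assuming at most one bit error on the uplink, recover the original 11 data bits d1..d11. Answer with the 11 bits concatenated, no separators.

01110101110

s1 (pos 1,3,5,7,9,11,13,15): 1⊕0⊕1⊕1⊕1⊕0⊕1⊕0 = 1
s2 (pos 2,3,6,7,10,11,14,15): 0⊕0⊕1⊕1⊕1⊕0⊕1⊕0 = 0
s4 (pos 4,5,6,7,12,13,14,15): 0⊕1⊕1⊕1⊕1⊕1⊕1⊕0 = 0
s8 (pos 8,9,10,11,12,13,14,15): 0⊕1⊕1⊕0⊕1⊕1⊕1⊕0 = 1
Syndrome s8…s1 = 1001 → error at position 9.
Flip position 9: 100011101101110 → 100011100101110
Read data bits from positions 3,5,6,7,9,10,11,12,13,14,15: 01110101110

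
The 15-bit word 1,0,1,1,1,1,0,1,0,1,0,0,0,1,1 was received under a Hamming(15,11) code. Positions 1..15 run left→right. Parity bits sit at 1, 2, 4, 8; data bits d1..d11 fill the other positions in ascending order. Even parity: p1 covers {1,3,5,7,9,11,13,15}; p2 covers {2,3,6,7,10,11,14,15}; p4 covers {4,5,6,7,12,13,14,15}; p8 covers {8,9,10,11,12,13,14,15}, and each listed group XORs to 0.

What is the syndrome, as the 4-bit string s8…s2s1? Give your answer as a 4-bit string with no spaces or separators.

0110

s1 (pos 1,3,5,7,9,11,13,15): 1⊕1⊕1⊕0⊕0⊕0⊕0⊕1 = 0
s2 (pos 2,3,6,7,10,11,14,15): 0⊕1⊕1⊕0⊕1⊕0⊕1⊕1 = 1
s4 (pos 4,5,6,7,12,13,14,15): 1⊕1⊕1⊕0⊕0⊕0⊕1⊕1 = 1
s8 (pos 8,9,10,11,12,13,14,15): 1⊕0⊕1⊕0⊕0⊕0⊕1⊕1 = 0
Syndrome s8…s1 = 0110 → error at position 6.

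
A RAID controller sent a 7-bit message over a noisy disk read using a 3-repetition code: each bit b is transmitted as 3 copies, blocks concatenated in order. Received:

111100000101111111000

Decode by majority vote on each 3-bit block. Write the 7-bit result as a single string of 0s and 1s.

1001110

Block 1 (111): 3 ones → 1
Block 2 (100): 1 one → 0
Block 3 (000): 0 ones → 0
Block 4 (101): 2 ones → 1
Block 5 (111): 3 ones → 1
Block 6 (111): 3 ones → 1
Block 7 (000): 0 ones → 0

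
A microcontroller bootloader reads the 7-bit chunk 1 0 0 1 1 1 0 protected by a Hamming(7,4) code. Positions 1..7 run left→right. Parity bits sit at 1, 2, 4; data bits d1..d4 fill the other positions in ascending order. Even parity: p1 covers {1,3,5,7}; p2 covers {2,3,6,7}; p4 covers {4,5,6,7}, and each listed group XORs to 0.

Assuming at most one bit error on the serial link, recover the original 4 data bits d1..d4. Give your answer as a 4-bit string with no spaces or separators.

0100

s1 (pos 1,3,5,7): 1⊕0⊕1⊕0 = 0
s2 (pos 2,3,6,7): 0⊕0⊕1⊕0 = 1
s4 (pos 4,5,6,7): 1⊕1⊕1⊕0 = 1
Syndrome s4…s1 = 110 → error at position 6.
Flip position 6: 1001110 → 1001100
Read data bits from positions 3,5,6,7: 0100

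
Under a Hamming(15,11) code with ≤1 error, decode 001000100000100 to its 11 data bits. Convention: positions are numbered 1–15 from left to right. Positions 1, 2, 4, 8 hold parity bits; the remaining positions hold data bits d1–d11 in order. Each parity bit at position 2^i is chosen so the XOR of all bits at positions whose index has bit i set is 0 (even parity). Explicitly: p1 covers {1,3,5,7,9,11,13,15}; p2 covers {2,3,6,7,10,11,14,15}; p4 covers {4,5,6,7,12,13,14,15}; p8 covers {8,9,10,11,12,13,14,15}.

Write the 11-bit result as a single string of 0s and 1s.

10011000100

s1 (pos 1,3,5,7,9,11,13,15): 0⊕1⊕0⊕1⊕0⊕0⊕1⊕0 = 1
s2 (pos 2,3,6,7,10,11,14,15): 0⊕1⊕0⊕1⊕0⊕0⊕0⊕0 = 0
s4 (pos 4,5,6,7,12,13,14,15): 0⊕0⊕0⊕1⊕0⊕1⊕0⊕0 = 0
s8 (pos 8,9,10,11,12,13,14,15): 0⊕0⊕0⊕0⊕0⊕1⊕0⊕0 = 1
Syndrome s8…s1 = 1001 → error at position 9.
Flip position 9: 001000100000100 → 001000101000100
Read data bits from positions 3,5,6,7,9,10,11,12,13,14,15: 10011000100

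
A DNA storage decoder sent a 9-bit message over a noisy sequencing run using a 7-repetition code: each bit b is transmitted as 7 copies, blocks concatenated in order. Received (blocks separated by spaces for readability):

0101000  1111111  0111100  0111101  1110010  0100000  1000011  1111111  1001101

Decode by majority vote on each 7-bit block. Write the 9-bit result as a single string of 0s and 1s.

011110011

Block 1 (0101000): 2 ones → 0
Block 2 (1111111): 7 ones → 1
Block 3 (0111100): 4 ones → 1
Block 4 (0111101): 5 ones → 1
Block 5 (1110010): 4 ones → 1
Block 6 (0100000): 1 one → 0
Block 7 (1000011): 3 ones → 0
Block 8 (1111111): 7 ones → 1
Block 9 (1001101): 4 ones → 1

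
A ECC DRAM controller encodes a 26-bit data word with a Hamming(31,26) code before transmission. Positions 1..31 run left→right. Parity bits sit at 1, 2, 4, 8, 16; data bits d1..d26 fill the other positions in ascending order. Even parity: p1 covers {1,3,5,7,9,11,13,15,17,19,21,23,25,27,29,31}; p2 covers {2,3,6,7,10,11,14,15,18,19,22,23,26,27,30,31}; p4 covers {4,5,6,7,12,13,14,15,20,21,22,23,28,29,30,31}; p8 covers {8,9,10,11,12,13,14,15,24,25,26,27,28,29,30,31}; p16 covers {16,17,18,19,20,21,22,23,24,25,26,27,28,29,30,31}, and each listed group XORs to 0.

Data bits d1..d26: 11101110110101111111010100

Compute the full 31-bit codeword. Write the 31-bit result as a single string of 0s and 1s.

0111110111101100101111111010100

Place data at non-parity positions: p1 p2 1 p4 1 1 0 p8 1 1 1 0 1 1 0 p16 1 0 1 1 1 1 1 1 1 0 1 0 1 0 0
p1 (pos 1,3,5,7,9,11,13,15,17,19,21,23,25,27,29,31): XOR of data positions = 1⊕1⊕0⊕1⊕1⊕1⊕0⊕1⊕1⊕1⊕1⊕1⊕1⊕1⊕0 = 0
p2 (pos 2,3,6,7,10,11,14,15,18,19,22,23,26,27,30,31): XOR of data positions = 1⊕1⊕0⊕1⊕1⊕1⊕0⊕0⊕1⊕1⊕1⊕0⊕1⊕0⊕0 = 1
p4 (pos 4,5,6,7,12,13,14,15,20,21,22,23,28,29,30,31): XOR of data positions = 1⊕1⊕0⊕0⊕1⊕1⊕0⊕1⊕1⊕1⊕1⊕0⊕1⊕0⊕0 = 1
p8 (pos 8,9,10,11,12,13,14,15,24,25,26,27,28,29,30,31): XOR of data positions = 1⊕1⊕1⊕0⊕1⊕1⊕0⊕1⊕1⊕0⊕1⊕0⊕1⊕0⊕0 = 1
p16 (pos 16,17,18,19,20,21,22,23,24,25,26,27,28,29,30,31): XOR of data positions = 1⊕0⊕1⊕1⊕1⊕1⊕1⊕1⊕1⊕0⊕1⊕0⊕1⊕0⊕0 = 0
Codeword: 0111110111101100101111111010100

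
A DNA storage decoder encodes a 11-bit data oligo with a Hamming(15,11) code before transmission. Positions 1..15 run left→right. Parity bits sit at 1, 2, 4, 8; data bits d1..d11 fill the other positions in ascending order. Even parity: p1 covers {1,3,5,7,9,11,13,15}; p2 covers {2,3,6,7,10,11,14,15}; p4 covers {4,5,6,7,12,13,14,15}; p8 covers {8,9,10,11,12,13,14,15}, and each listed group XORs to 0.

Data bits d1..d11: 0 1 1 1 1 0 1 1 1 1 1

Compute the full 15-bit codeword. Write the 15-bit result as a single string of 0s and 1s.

010111101011111

Place data at non-parity positions: p1 p2 0 p4 1 1 1 p8 1 0 1 1 1 1 1
p1 (pos 1,3,5,7,9,11,13,15): XOR of data positions = 0⊕1⊕1⊕1⊕1⊕1⊕1 = 0
p2 (pos 2,3,6,7,10,11,14,15): XOR of data positions = 0⊕1⊕1⊕0⊕1⊕1⊕1 = 1
p4 (pos 4,5,6,7,12,13,14,15): XOR of data positions = 1⊕1⊕1⊕1⊕1⊕1⊕1 = 1
p8 (pos 8,9,10,11,12,13,14,15): XOR of data positions = 1⊕0⊕1⊕1⊕1⊕1⊕1 = 0
Codeword: 010111101011111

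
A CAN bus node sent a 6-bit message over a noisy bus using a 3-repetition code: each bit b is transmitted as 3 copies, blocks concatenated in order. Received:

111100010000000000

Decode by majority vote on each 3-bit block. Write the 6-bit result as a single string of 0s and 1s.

100000

Block 1 (111): 3 ones → 1
Block 2 (100): 1 one → 0
Block 3 (010): 1 one → 0
Block 4 (000): 0 ones → 0
Block 5 (000): 0 ones → 0
Block 6 (000): 0 ones → 0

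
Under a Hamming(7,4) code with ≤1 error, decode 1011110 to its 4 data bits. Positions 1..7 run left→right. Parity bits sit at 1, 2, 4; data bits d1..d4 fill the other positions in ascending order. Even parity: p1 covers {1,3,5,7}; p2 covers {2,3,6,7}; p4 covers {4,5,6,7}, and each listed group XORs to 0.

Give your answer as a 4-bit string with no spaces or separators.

s1 (pos 1,3,5,7): 1⊕1⊕1⊕0 = 1
s2 (pos 2,3,6,7): 0⊕1⊕1⊕0 = 0
s4 (pos 4,5,6,7): 1⊕1⊕1⊕0 = 1
Syndrome s4…s1 = 101 → error at position 5.
Flip position 5: 1011110 → 1011010
Read data bits from positions 3,5,6,7: 1010

1010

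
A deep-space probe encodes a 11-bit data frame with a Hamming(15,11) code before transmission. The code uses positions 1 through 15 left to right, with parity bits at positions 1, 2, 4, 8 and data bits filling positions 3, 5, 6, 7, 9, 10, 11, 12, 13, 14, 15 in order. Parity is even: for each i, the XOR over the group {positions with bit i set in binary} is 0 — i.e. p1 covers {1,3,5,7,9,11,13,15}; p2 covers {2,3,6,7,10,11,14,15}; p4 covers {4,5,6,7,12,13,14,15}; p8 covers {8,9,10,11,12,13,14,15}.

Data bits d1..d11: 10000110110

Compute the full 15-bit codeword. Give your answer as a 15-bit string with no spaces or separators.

101000000110110

Place data at non-parity positions: p1 p2 1 p4 0 0 0 p8 0 1 1 0 1 1 0
p1 (pos 1,3,5,7,9,11,13,15): XOR of data positions = 1⊕0⊕0⊕0⊕1⊕1⊕0 = 1
p2 (pos 2,3,6,7,10,11,14,15): XOR of data positions = 1⊕0⊕0⊕1⊕1⊕1⊕0 = 0
p4 (pos 4,5,6,7,12,13,14,15): XOR of data positions = 0⊕0⊕0⊕0⊕1⊕1⊕0 = 0
p8 (pos 8,9,10,11,12,13,14,15): XOR of data positions = 0⊕1⊕1⊕0⊕1⊕1⊕0 = 0
Codeword: 101000000110110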